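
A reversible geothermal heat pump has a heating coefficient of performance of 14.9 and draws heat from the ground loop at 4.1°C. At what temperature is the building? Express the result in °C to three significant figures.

COP_HP = T_H/(T_H − T_C) rearranges to T_H = COP·T_C/(COP − 1).
With T_C = 277.25 K, T_H = 14.9 × 277.25/13.90 = 297.20 K.
Converting, 297.20 K = 24.05°C.

24.0 °C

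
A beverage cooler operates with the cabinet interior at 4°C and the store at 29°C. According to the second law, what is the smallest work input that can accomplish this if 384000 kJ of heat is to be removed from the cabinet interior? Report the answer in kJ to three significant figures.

In absolute terms T_C = 277.15 K and T_H = 302.15 K, so ΔT = 25.00 K.
The reversible limit is COP_R = T_C/ΔT = 11.09, so W_min = Q_C/COP = Q_C·ΔT/T_C.
W_min = 384000 × 25.00/277.15 = 34640 kJ.

34600 kJ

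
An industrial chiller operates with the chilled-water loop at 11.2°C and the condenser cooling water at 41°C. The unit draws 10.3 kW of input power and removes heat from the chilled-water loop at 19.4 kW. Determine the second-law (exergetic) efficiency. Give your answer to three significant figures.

COP_actual = Q̇_C/Ẇ = 19.40/10.30 = 1.883.
In absolute terms T_C = 284.35 K and T_H = 314.15 K, so ΔT = 29.80 K.
COP_Carnot = T_C/ΔT = 284.35/29.80 = 9.542.
η_II = COP_actual/COP_Carnot = 1.883/9.542 = 0.1974.

0.197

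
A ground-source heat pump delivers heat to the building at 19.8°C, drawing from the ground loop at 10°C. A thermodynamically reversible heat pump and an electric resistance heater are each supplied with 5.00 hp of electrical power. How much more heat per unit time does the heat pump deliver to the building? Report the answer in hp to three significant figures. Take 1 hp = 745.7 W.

144 hp

In absolute terms T_C = 283.15 K and T_H = 292.95 K, so ΔT = 9.800 K.
COP_Carnot = T_H/ΔT = 292.95/9.800 = 29.89.
The heat pump delivers Q̇_H = COP × Ẇ = 149.5 hp; the resistance heater delivers Ẇ = 5.000 hp.
Extra = (COP − 1)·Ẇ = 144.5 hp.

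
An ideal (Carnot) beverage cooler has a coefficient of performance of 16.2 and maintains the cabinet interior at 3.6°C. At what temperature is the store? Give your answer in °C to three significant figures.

20.7 °C

COP_R = T_C/(T_H − T_C) gives T_H − T_C = T_C/COP.
With T_C = 276.75 K, T_H = 276.75 × (1 + 1/16.2) = 293.83 K.
Converting, 293.83 K = 20.68°C.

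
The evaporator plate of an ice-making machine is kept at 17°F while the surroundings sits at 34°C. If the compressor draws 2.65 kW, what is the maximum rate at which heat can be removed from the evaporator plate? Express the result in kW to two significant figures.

17 kW

In absolute terms T_C = 264.82 K and T_H = 307.15 K, so ΔT = 42.33 K.
COP_Carnot = T_C/ΔT = 264.82/42.33 = 6.256.
Q̇_max = COP_Carnot × Ẇ = 6.256 × 2.650 kW = 16.58 kW.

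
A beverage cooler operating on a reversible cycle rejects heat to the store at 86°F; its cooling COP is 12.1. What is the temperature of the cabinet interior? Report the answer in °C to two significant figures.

6.9 °C

For a Carnot refrigerator COP_R = T_C/(T_H − T_C), so T_C = COP·T_H/(1 + COP).
With T_H = 303.15 K, T_C = 12.1 × 303.15/13.10 = 280.01 K.
Converting, 280.01 K = 6.86°C.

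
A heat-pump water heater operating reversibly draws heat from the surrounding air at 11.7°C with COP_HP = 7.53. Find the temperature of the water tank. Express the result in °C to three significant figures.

55.3 °C

COP_HP = T_H/(T_H − T_C) rearranges to T_H = COP·T_C/(COP − 1).
With T_C = 284.85 K, T_H = 7.53 × 284.85/6.530 = 328.47 K.
Converting, 328.47 K = 55.32°C.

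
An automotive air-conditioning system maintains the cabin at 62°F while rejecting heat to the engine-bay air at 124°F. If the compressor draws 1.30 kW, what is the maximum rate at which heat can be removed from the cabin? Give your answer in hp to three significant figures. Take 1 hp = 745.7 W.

14.7 hp

In absolute terms T_C = 289.82 K and T_H = 324.26 K, so ΔT = 34.44 K.
COP_Carnot = T_C/ΔT = 289.82/34.44 = 8.414.
Q̇_max = COP_Carnot × Ẇ = 8.414 × 1.300 kW = 10.94 kW = 14.67 hp.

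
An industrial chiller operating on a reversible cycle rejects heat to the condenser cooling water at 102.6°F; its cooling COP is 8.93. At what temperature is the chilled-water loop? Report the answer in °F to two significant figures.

46 °F

For a Carnot refrigerator COP_R = T_C/(T_H − T_C), so T_C = COP·T_H/(1 + COP).
With T_H = 312.37 K, T_C = 8.93 × 312.37/9.930 = 280.91 K.
Converting, 280.91 K = 45.98°F.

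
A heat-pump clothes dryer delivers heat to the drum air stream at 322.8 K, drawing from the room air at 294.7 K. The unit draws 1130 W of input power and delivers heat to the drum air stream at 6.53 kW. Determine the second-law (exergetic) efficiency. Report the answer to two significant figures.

Converting, Q̇_H = 6.530 kW = 6530 W, so COP_actual = Q̇_H/Ẇ = 6530/1130 = 5.779.
The reservoir spacing is ΔT = 322.8 − 294.7 = 28.10 K.
COP_Carnot = T_H/ΔT = 322.80/28.10 = 11.49.
η_II = COP_actual/COP_Carnot = 5.779/11.49 = 0.5030.

0.50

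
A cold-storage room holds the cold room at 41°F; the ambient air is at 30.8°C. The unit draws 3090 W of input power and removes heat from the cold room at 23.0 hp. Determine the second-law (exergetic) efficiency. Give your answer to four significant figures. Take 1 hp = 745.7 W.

0.5148

Converting, Q̇_C = 23.00 hp = 17150 W, so COP_actual = Q̇_C/Ẇ = 17150/3090 = 5.551.
In absolute terms T_C = 278.15 K and T_H = 303.95 K, so ΔT = 25.80 K.
COP_Carnot = T_C/ΔT = 278.15/25.80 = 10.78.
η_II = COP_actual/COP_Carnot = 5.551/10.78 = 0.5148.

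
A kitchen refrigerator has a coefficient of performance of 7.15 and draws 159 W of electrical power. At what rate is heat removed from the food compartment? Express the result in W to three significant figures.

1140 W

Q̇_C = COP × Ẇ = 7.15 × 159.0 = 1137 W.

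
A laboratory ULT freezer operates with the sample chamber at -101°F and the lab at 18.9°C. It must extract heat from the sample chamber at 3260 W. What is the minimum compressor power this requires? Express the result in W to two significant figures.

In absolute terms T_C = 199.26 K and T_H = 292.05 K, so ΔT = 92.79 K.
COP_Carnot = T_C/ΔT = 199.26/92.79 = 2.147.
Ẇ_min = Q̇/COP_Carnot = 3260/2.147 = 1518 W.

1500 W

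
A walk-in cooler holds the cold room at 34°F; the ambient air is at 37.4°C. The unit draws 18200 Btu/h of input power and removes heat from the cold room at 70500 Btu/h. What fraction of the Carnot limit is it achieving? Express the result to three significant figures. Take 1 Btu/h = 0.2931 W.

COP_actual = Q̇_C/Ẇ = 70500/18200 = 3.874.
In absolute terms T_C = 274.26 K and T_H = 310.55 K, so ΔT = 36.29 K.
COP_Carnot = T_C/ΔT = 274.26/36.29 = 7.558.
η_II = COP_actual/COP_Carnot = 3.874/7.558 = 0.5125.

0.513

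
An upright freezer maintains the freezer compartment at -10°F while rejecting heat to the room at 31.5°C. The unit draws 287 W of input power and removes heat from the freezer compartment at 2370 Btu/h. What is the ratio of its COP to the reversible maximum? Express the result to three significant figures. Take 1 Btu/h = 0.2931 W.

Converting, Q̇_C = 2370 Btu/h = 694.6 W, so COP_actual = Q̇_C/Ẇ = 694.6/287.0 = 2.420.
In absolute terms T_C = 249.82 K and T_H = 304.65 K, so ΔT = 54.83 K.
COP_Carnot = T_C/ΔT = 249.82/54.83 = 4.556.
η_II = COP_actual/COP_Carnot = 2.420/4.556 = 0.5313.

0.531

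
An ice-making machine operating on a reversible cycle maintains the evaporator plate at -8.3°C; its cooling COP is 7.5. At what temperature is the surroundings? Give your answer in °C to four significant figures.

COP_R = T_C/(T_H − T_C) gives T_H − T_C = T_C/COP.
With T_C = 264.85 K, T_H = 264.85 × (1 + 1/7.5) = 300.16 K.
Converting, 300.16 K = 27.01°C.

27.01 °C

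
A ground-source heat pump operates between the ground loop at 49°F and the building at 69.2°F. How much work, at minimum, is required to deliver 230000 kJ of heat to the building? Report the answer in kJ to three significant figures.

8780 kJ

In absolute terms T_C = 282.59 K and T_H = 293.82 K, so ΔT = 11.22 K.
The reversible limit is COP_HP = T_H/ΔT = 26.18, so W_min = Q_H/COP = Q_H·ΔT/T_H.
W_min = 230000 × 11.22/293.82 = 8785 kJ.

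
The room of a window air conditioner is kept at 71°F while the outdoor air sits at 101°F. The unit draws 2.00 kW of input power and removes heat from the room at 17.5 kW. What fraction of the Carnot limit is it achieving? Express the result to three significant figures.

0.495

COP_actual = Q̇_C/Ẇ = 17.50/2.000 = 8.750.
In absolute terms T_C = 294.82 K and T_H = 311.48 K, so ΔT = 16.67 K.
COP_Carnot = T_C/ΔT = 294.82/16.67 = 17.69.
η_II = COP_actual/COP_Carnot = 8.750/17.69 = 0.4947.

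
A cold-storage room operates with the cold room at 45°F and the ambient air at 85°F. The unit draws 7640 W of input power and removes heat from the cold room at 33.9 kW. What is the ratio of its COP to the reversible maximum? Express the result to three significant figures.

Converting, Q̇_C = 33.90 kW = 33900 W, so COP_actual = Q̇_C/Ẇ = 33900/7640 = 4.437.
In absolute terms T_C = 280.37 K and T_H = 302.59 K, so ΔT = 22.22 K.
COP_Carnot = T_C/ΔT = 280.37/22.22 = 12.62.
η_II = COP_actual/COP_Carnot = 4.437/12.62 = 0.3517.

0.352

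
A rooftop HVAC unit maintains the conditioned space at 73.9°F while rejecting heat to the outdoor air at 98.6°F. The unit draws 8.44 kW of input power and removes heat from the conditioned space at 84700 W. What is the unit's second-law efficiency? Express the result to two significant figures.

0.46

Converting, Q̇_C = 84700 W = 84.70 kW, so COP_actual = Q̇_C/Ẇ = 84.70/8.440 = 10.04.
In absolute terms T_C = 296.43 K and T_H = 310.15 K, so ΔT = 13.72 K.
COP_Carnot = T_C/ΔT = 296.43/13.72 = 21.60.
η_II = COP_actual/COP_Carnot = 10.04/21.60 = 0.4646.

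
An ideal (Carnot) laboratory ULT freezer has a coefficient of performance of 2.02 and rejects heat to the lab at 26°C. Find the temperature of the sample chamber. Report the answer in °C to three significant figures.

For a Carnot refrigerator COP_R = T_C/(T_H − T_C), so T_C = COP·T_H/(1 + COP).
With T_H = 299.15 K, T_C = 2.02 × 299.15/3.020 = 200.09 K.
Converting, 200.09 K = -73.06°C.

-73.1 °C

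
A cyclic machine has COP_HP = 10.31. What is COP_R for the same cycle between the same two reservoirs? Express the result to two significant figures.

Since Q_H = Q_C + W for any cycle, COP_R = Q_C/W = Q_H/W − 1.
COP_R = 10.31 − 1 = 9.31.

9.3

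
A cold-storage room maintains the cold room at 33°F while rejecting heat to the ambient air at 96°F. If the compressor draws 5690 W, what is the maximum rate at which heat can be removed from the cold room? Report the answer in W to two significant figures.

In absolute terms T_C = 273.71 K and T_H = 308.71 K, so ΔT = 35.00 K.
COP_Carnot = T_C/ΔT = 273.71/35.00 = 7.820.
Q̇_max = COP_Carnot × Ẇ = 7.820 × 5690 W = 44500 W.

44000 W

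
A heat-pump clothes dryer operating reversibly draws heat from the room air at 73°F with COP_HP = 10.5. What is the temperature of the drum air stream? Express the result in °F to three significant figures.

129 °F

COP_HP = T_H/(T_H − T_C) rearranges to T_H = COP·T_C/(COP − 1).
With T_C = 295.93 K, T_H = 10.5 × 295.93/9.500 = 327.08 K.
Converting, 327.08 K = 129.07°F.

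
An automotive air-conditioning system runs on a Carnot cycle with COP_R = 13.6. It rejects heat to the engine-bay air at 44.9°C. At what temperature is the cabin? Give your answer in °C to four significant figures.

23.12 °C

For a Carnot refrigerator COP_R = T_C/(T_H − T_C), so T_C = COP·T_H/(1 + COP).
With T_H = 318.05 K, T_C = 13.6 × 318.05/14.60 = 296.27 K.
Converting, 296.27 K = 23.12°C.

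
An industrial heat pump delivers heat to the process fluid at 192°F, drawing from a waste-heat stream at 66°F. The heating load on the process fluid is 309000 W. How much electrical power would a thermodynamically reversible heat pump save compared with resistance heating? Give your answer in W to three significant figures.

249000 W

In absolute terms T_C = 292.04 K and T_H = 362.04 K, so ΔT = 70.00 K.
COP_Carnot = T_H/ΔT = 362.04/70.00 = 5.172.
Resistance heating needs Ẇ_res = Q̇_H = 309000 W; the reversible heat pump needs only Ẇ_hp = Q̇_H/COP = 59740 W.
Saving = 309000 − 59740 = 249300 W.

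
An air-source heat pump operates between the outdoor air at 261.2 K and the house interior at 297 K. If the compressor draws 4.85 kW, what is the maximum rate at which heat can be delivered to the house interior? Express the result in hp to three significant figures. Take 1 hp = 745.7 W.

54.0 hp

The reservoir spacing is ΔT = 297 − 261.2 = 35.80 K.
COP_Carnot = T_H/ΔT = 297.00/35.80 = 8.296.
Q̇_max = COP_Carnot × Ẇ = 8.296 × 4.850 kW = 40.24 kW = 53.96 hp.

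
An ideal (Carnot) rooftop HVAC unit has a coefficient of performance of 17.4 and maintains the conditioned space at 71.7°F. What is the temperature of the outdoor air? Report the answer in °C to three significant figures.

COP_R = T_C/(T_H − T_C) gives T_H − T_C = T_C/COP.
With T_C = 295.21 K, T_H = 295.21 × (1 + 1/17.4) = 312.17 K.
Converting, 312.17 K = 39.02°C.

39.0 °C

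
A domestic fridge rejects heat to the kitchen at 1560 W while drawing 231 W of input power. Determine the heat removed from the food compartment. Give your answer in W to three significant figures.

1330 W

For a cyclic device the first law requires Q̇_H = Q̇_C + Ẇ.
Q̇_C = Q̇_H − Ẇ = 1329 W.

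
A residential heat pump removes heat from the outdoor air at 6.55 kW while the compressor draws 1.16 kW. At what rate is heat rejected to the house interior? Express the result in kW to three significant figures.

7.71 kW

For a cyclic device the first law requires Q̇_H = Q̇_C + Ẇ.
Q̇_H = Q̇_C + Ẇ = 7.710 kW.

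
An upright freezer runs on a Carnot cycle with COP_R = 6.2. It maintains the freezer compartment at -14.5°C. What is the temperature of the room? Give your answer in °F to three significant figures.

COP_R = T_C/(T_H − T_C) gives T_H − T_C = T_C/COP.
With T_C = 258.65 K, T_H = 258.65 × (1 + 1/6.2) = 300.37 K.
Converting, 300.37 K = 80.99°F.

81.0 °F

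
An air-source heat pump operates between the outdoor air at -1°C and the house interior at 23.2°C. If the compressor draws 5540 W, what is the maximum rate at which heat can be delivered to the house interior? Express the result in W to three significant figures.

67800 W

In absolute terms T_C = 272.15 K and T_H = 296.35 K, so ΔT = 24.20 K.
COP_Carnot = T_H/ΔT = 296.35/24.20 = 12.25.
Q̇_max = COP_Carnot × Ẇ = 12.25 × 5540 W = 67840 W.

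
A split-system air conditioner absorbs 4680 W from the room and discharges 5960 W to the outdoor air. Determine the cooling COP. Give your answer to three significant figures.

3.66

The first law gives Q̇_H = Q̇_C + Ẇ, so the three rates are Q̇_C = 4680, Q̇_H = 5960, Ẇ = 1280 W.
COP_R = Q̇_C/Ẇ = 4680/1280 = 3.656.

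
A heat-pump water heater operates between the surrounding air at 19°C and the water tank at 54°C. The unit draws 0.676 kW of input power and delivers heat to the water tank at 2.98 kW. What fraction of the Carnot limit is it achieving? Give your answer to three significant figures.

COP_actual = Q̇_H/Ẇ = 2.980/0.6760 = 4.408.
In absolute terms T_C = 292.15 K and T_H = 327.15 K, so ΔT = 35.00 K.
COP_Carnot = T_H/ΔT = 327.15/35.00 = 9.347.
η_II = COP_actual/COP_Carnot = 4.408/9.347 = 0.4716.

0.472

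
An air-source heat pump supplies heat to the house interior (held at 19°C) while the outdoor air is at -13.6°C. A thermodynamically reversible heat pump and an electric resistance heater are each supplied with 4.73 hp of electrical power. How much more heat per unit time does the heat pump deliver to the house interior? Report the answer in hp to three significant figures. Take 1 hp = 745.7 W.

In absolute terms T_C = 259.55 K and T_H = 292.15 K, so ΔT = 32.60 K.
COP_Carnot = T_H/ΔT = 292.15/32.60 = 8.962.
The heat pump delivers Q̇_H = COP × Ẇ = 42.39 hp; the resistance heater delivers Ẇ = 4.730 hp.
Extra = (COP − 1)·Ẇ = 37.66 hp.

37.7 hp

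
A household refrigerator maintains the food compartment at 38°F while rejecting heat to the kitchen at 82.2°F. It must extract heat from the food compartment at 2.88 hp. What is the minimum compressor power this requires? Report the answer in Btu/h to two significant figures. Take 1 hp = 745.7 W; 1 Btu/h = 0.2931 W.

650 Btu/h

In absolute terms T_C = 276.48 K and T_H = 301.04 K, so ΔT = 24.56 K.
COP_Carnot = T_C/ΔT = 276.48/24.56 = 11.26.
Ẇ_min = Q̇/COP_Carnot = 2.880/11.26 = 0.2558 hp = 650.8 Btu/h.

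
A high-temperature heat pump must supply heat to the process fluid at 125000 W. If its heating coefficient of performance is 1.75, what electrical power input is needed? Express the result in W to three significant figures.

Ẇ = Q̇_H/COP_HP = 125000/1.75 = 71430 W.

71400 W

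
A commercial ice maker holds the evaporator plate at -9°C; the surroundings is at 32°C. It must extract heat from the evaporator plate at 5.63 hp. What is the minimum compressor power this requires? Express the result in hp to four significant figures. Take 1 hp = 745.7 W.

0.8739 hp

In absolute terms T_C = 264.15 K and T_H = 305.15 K, so ΔT = 41.00 K.
COP_Carnot = T_C/ΔT = 264.15/41.00 = 6.443.
Ẇ_min = Q̇/COP_Carnot = 5.630/6.443 = 0.8739 hp.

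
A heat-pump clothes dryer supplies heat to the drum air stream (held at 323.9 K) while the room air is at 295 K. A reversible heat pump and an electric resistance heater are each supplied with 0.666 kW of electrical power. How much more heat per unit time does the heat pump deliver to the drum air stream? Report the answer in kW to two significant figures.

The reservoir spacing is ΔT = 323.9 − 295 = 28.90 K.
COP_Carnot = T_H/ΔT = 323.90/28.90 = 11.21.
The heat pump delivers Q̇_H = COP × Ẇ = 7.464 kW; the resistance heater delivers Ẇ = 0.6660 kW.
Extra = (COP − 1)·Ẇ = 6.798 kW.

6.8 kW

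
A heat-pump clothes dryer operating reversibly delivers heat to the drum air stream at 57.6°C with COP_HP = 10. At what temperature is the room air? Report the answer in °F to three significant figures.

COP_HP = T_H/(T_H − T_C) gives T_H − T_C = T_H/COP.
With T_H = 330.75 K, T_C = 330.75 × (1 − 1/10) = 297.68 K.
Converting, 297.68 K = 76.15°F.

76.1 °F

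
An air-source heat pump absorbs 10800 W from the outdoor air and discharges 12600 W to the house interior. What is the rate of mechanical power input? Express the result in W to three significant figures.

For a cyclic device the first law requires Q̇_H = Q̇_C + Ẇ.
Ẇ = Q̇_H − Q̇_C = 1800 W.

1800 W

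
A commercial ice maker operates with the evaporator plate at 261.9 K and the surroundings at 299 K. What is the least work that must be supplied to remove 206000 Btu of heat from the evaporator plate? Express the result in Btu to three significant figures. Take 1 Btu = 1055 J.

The reservoir spacing is ΔT = 299 − 261.9 = 37.10 K.
The reversible limit is COP_R = T_C/ΔT = 7.059, so W_min = Q_C/COP = Q_C·ΔT/T_C.
W_min = 206000 × 37.10/261.90 = 29180 Btu.

29200 Btu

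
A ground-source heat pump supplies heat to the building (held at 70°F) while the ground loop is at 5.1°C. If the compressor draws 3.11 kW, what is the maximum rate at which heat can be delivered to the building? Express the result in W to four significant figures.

57160 W

In absolute terms T_C = 278.25 K and T_H = 294.26 K, so ΔT = 16.01 K.
COP_Carnot = T_H/ΔT = 294.26/16.01 = 18.38.
Q̇_max = COP_Carnot × Ẇ = 18.38 × 3.110 kW = 57.16 kW = 57160 W.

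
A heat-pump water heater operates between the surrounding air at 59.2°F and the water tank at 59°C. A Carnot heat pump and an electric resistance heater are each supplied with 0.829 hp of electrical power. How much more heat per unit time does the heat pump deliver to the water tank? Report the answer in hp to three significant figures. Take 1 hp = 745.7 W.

In absolute terms T_C = 288.26 K and T_H = 332.15 K, so ΔT = 43.89 K.
COP_Carnot = T_H/ΔT = 332.15/43.89 = 7.568.
The heat pump delivers Q̇_H = COP × Ẇ = 6.274 hp; the resistance heater delivers Ẇ = 0.8290 hp.
Extra = (COP − 1)·Ẇ = 5.445 hp.

5.44 hp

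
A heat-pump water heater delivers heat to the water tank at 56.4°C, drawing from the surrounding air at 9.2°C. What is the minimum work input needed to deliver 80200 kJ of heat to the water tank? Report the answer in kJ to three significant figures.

11500 kJ

In absolute terms T_C = 282.35 K and T_H = 329.55 K, so ΔT = 47.20 K.
The reversible limit is COP_HP = T_H/ΔT = 6.982, so W_min = Q_H/COP = Q_H·ΔT/T_H.
W_min = 80200 × 47.20/329.55 = 11490 kJ.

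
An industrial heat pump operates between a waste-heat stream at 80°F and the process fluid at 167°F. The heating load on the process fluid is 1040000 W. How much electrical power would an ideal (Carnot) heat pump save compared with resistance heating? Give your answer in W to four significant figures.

895600 W

In absolute terms T_C = 299.82 K and T_H = 348.15 K, so ΔT = 48.33 K.
COP_Carnot = T_H/ΔT = 348.15/48.33 = 7.203.
Resistance heating needs Ẇ_res = Q̇_H = 1040000 W; the reversible heat pump needs only Ẇ_hp = Q̇_H/COP = 144400 W.
Saving = 1040000 − 144400 = 895600 W.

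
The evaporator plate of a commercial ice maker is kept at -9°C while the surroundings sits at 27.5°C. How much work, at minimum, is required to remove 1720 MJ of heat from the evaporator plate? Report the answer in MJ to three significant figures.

238 MJ

In absolute terms T_C = 264.15 K and T_H = 300.65 K, so ΔT = 36.50 K.
The reversible limit is COP_R = T_C/ΔT = 7.237, so W_min = Q_C/COP = Q_C·ΔT/T_C.
W_min = 1720 × 36.50/264.15 = 237.7 MJ.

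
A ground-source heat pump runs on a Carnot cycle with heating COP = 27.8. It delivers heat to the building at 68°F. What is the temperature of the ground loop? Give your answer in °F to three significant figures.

49.0 °F

COP_HP = T_H/(T_H − T_C) gives T_H − T_C = T_H/COP.
With T_H = 293.15 K, T_C = 293.15 × (1 − 1/27.8) = 282.61 K.
Converting, 282.61 K = 49.02°F.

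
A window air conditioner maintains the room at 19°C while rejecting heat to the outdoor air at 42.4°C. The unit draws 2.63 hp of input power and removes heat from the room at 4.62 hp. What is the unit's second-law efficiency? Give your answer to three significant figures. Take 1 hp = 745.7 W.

COP_actual = Q̇_C/Ẇ = 4.620/2.630 = 1.757.
In absolute terms T_C = 292.15 K and T_H = 315.55 K, so ΔT = 23.40 K.
COP_Carnot = T_C/ΔT = 292.15/23.40 = 12.49.
η_II = COP_actual/COP_Carnot = 1.757/12.49 = 0.1407.

0.141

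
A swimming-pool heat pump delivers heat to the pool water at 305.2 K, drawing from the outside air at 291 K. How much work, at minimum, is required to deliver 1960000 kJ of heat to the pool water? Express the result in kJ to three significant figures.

The reservoir spacing is ΔT = 305.2 − 291 = 14.20 K.
The reversible limit is COP_HP = T_H/ΔT = 21.49, so W_min = Q_H/COP = Q_H·ΔT/T_H.
W_min = 1960000 × 14.20/305.20 = 91190 kJ.

91200 kJ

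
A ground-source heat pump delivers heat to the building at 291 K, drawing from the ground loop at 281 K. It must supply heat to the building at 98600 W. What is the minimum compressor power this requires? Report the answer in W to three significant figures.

3390 W

The reservoir spacing is ΔT = 291 − 281 = 10.00 K.
COP_Carnot = T_H/ΔT = 291.00/10.00 = 29.10.
Ẇ_min = Q̇/COP_Carnot = 98600/29.10 = 3388 W.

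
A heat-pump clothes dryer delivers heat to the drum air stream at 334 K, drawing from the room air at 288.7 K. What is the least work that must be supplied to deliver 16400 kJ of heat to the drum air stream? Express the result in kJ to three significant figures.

The reservoir spacing is ΔT = 334 − 288.7 = 45.30 K.
The reversible limit is COP_HP = T_H/ΔT = 7.373, so W_min = Q_H/COP = Q_H·ΔT/T_H.
W_min = 16400 × 45.30/334.00 = 2224 kJ.

2220 kJ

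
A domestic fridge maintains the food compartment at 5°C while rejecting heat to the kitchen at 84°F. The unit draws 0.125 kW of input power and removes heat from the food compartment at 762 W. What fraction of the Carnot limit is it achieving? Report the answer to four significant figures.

0.5236

Converting, Q̇_C = 762.0 W = 0.7620 kW, so COP_actual = Q̇_C/Ẇ = 0.7620/0.1250 = 6.096.
In absolute terms T_C = 278.15 K and T_H = 302.04 K, so ΔT = 23.89 K.
COP_Carnot = T_C/ΔT = 278.15/23.89 = 11.64.
η_II = COP_actual/COP_Carnot = 6.096/11.64 = 0.5236.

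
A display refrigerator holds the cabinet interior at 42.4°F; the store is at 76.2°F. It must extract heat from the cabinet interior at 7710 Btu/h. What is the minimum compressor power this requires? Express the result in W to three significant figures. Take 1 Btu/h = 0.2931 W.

In absolute terms T_C = 278.93 K and T_H = 297.71 K, so ΔT = 18.78 K.
COP_Carnot = T_C/ΔT = 278.93/18.78 = 14.85.
Ẇ_min = Q̇/COP_Carnot = 7710/14.85 = 519.0 Btu/h = 152.1 W.

152 W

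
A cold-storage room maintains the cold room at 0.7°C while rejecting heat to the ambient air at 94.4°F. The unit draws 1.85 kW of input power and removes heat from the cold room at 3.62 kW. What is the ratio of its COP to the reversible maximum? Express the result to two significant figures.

COP_actual = Q̇_C/Ẇ = 3.620/1.850 = 1.957.
In absolute terms T_C = 273.85 K and T_H = 307.82 K, so ΔT = 33.97 K.
COP_Carnot = T_C/ΔT = 273.85/33.97 = 8.062.
η_II = COP_actual/COP_Carnot = 1.957/8.062 = 0.2427.

0.24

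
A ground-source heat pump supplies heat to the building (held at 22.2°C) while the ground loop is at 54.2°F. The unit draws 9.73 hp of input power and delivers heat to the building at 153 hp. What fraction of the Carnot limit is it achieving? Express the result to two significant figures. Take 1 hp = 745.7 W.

COP_actual = Q̇_H/Ẇ = 153.0/9.730 = 15.72.
In absolute terms T_C = 285.48 K and T_H = 295.35 K, so ΔT = 9.867 K.
COP_Carnot = T_H/ΔT = 295.35/9.867 = 29.93.
η_II = COP_actual/COP_Carnot = 15.72/29.93 = 0.5253.

0.53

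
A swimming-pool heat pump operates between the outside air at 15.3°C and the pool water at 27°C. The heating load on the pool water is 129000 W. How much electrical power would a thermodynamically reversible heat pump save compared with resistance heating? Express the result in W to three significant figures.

In absolute terms T_C = 288.45 K and T_H = 300.15 K, so ΔT = 11.70 K.
COP_Carnot = T_H/ΔT = 300.15/11.70 = 25.65.
Resistance heating needs Ẇ_res = Q̇_H = 129000 W; the reversible heat pump needs only Ẇ_hp = Q̇_H/COP = 5028 W.
Saving = 129000 − 5028 = 124000 W.

124000 W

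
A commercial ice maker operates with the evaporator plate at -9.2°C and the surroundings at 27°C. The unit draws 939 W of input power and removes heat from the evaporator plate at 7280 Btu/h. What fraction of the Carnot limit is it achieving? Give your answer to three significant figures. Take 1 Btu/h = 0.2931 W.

Converting, Q̇_C = 7280 Btu/h = 2134 W, so COP_actual = Q̇_C/Ẇ = 2134/939.0 = 2.272.
In absolute terms T_C = 263.95 K and T_H = 300.15 K, so ΔT = 36.20 K.
COP_Carnot = T_C/ΔT = 263.95/36.20 = 7.291.
η_II = COP_actual/COP_Carnot = 2.272/7.291 = 0.3117.

0.312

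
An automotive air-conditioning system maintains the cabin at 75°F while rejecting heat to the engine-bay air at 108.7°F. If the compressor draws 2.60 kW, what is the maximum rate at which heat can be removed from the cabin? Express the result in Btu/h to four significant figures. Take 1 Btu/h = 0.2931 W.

In absolute terms T_C = 297.04 K and T_H = 315.76 K, so ΔT = 18.72 K.
COP_Carnot = T_C/ΔT = 297.04/18.72 = 15.87.
Q̇_max = COP_Carnot × Ẇ = 15.87 × 2.600 kW = 41.25 kW = 140700 Btu/h.

140700 Btu/h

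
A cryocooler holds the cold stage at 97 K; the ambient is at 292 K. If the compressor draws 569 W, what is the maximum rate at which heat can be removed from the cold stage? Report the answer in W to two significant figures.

280 W

The reservoir spacing is ΔT = 292 − 97 = 195.0 K.
COP_Carnot = T_C/ΔT = 97.00/195.0 = 0.4974.
Q̇_max = COP_Carnot × Ẇ = 0.4974 × 569.0 W = 283.0 W.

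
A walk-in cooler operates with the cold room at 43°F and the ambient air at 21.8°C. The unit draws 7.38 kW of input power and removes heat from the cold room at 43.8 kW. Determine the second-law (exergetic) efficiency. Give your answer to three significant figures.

COP_actual = Q̇_C/Ẇ = 43.80/7.380 = 5.935.
In absolute terms T_C = 279.26 K and T_H = 294.95 K, so ΔT = 15.69 K.
COP_Carnot = T_C/ΔT = 279.26/15.69 = 17.80.
η_II = COP_actual/COP_Carnot = 5.935/17.80 = 0.3334.

0.333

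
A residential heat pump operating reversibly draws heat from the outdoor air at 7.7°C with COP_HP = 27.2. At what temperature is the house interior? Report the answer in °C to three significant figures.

COP_HP = T_H/(T_H − T_C) rearranges to T_H = COP·T_C/(COP − 1).
With T_C = 280.85 K, T_H = 27.2 × 280.85/26.20 = 291.57 K.
Converting, 291.57 K = 18.42°C.

18.4 °C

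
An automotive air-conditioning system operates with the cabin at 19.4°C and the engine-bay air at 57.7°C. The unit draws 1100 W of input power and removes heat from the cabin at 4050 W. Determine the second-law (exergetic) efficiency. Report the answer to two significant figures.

COP_actual = Q̇_C/Ẇ = 4050/1100 = 3.682.
In absolute terms T_C = 292.55 K and T_H = 330.85 K, so ΔT = 38.30 K.
COP_Carnot = T_C/ΔT = 292.55/38.30 = 7.638.
η_II = COP_actual/COP_Carnot = 3.682/7.638 = 0.4820.

0.48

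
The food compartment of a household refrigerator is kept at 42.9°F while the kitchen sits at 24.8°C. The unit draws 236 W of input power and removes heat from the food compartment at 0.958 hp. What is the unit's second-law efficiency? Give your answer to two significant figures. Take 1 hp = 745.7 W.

0.20

Converting, Q̇_C = 0.9580 hp = 714.4 W, so COP_actual = Q̇_C/Ẇ = 714.4/236.0 = 3.027.
In absolute terms T_C = 279.21 K and T_H = 297.95 K, so ΔT = 18.74 K.
COP_Carnot = T_C/ΔT = 279.21/18.74 = 14.90.
η_II = COP_actual/COP_Carnot = 3.027/14.90 = 0.2032.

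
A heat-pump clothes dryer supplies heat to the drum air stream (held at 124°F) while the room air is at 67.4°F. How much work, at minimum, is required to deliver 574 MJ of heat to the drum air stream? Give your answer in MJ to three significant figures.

55.7 MJ

In absolute terms T_C = 292.82 K and T_H = 324.26 K, so ΔT = 31.44 K.
The reversible limit is COP_HP = T_H/ΔT = 10.31, so W_min = Q_H/COP = Q_H·ΔT/T_H.
W_min = 574.0 × 31.44/324.26 = 55.66 MJ.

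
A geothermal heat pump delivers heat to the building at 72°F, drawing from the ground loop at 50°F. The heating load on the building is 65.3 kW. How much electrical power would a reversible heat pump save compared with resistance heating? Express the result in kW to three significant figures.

62.6 kW

In absolute terms T_C = 283.15 K and T_H = 295.37 K, so ΔT = 12.22 K.
COP_Carnot = T_H/ΔT = 295.37/12.22 = 24.17.
Resistance heating needs Ẇ_res = Q̇_H = 65.30 kW; the reversible heat pump needs only Ẇ_hp = Q̇_H/COP = 2.702 kW.
Saving = 65.30 − 2.702 = 62.60 kW.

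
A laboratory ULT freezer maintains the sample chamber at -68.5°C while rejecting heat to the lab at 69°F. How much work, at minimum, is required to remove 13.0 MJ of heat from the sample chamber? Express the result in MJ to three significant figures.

5.66 MJ

In absolute terms T_C = 204.65 K and T_H = 293.71 K, so ΔT = 89.06 K.
The reversible limit is COP_R = T_C/ΔT = 2.298, so W_min = Q_C/COP = Q_C·ΔT/T_C.
W_min = 13.00 × 89.06/204.65 = 5.657 MJ.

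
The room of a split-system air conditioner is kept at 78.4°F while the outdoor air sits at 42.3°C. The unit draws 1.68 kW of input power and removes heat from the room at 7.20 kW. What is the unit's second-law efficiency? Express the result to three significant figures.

COP_actual = Q̇_C/Ẇ = 7.200/1.680 = 4.286.
In absolute terms T_C = 298.93 K and T_H = 315.45 K, so ΔT = 16.52 K.
COP_Carnot = T_C/ΔT = 298.93/16.52 = 18.09.
η_II = COP_actual/COP_Carnot = 4.286/18.09 = 0.2369.

0.237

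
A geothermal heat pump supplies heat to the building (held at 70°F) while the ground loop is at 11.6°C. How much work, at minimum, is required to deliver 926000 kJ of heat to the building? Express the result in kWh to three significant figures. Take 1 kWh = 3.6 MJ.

8.31 kWh

In absolute terms T_C = 284.75 K and T_H = 294.26 K, so ΔT = 9.511 K.
The reversible limit is COP_HP = T_H/ΔT = 30.94, so W_min = Q_H/COP = Q_H·ΔT/T_H.
W_min = 926000 × 9.511/294.26 = 29930 kJ = 8.314 kWh.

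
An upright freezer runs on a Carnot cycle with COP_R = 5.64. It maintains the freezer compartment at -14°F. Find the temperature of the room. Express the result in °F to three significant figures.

COP_R = T_C/(T_H − T_C) gives T_H − T_C = T_C/COP.
With T_C = 247.59 K, T_H = 247.59 × (1 + 1/5.64) = 291.49 K.
Converting, 291.49 K = 65.02°F.

65.0 °F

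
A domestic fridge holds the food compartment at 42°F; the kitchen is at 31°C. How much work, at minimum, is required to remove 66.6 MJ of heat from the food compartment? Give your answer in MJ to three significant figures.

In absolute terms T_C = 278.71 K and T_H = 304.15 K, so ΔT = 25.44 K.
The reversible limit is COP_R = T_C/ΔT = 10.95, so W_min = Q_C/COP = Q_C·ΔT/T_C.
W_min = 66.60 × 25.44/278.71 = 6.080 MJ.

6.08 MJ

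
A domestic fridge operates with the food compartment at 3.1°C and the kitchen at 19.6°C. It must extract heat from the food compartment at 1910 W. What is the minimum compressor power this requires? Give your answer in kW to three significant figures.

0.114 kW

In absolute terms T_C = 276.25 K and T_H = 292.75 K, so ΔT = 16.50 K.
COP_Carnot = T_C/ΔT = 276.25/16.50 = 16.74.
Ẇ_min = Q̇/COP_Carnot = 1910/16.74 = 114.1 W = 0.1141 kW.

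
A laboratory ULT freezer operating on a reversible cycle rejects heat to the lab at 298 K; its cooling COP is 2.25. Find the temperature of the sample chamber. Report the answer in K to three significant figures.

206 K

For a Carnot refrigerator COP_R = T_C/(T_H − T_C), so T_C = COP·T_H/(1 + COP).
With T_H = 298.00 K, T_C = 2.25 × 298.00/3.250 = 206.31 K.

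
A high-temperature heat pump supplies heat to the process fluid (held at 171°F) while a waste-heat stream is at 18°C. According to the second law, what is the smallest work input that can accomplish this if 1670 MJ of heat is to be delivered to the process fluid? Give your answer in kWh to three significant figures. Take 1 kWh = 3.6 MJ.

78.4 kWh

In absolute terms T_C = 291.15 K and T_H = 350.37 K, so ΔT = 59.22 K.
The reversible limit is COP_HP = T_H/ΔT = 5.916, so W_min = Q_H/COP = Q_H·ΔT/T_H.
W_min = 1670 × 59.22/350.37 = 282.3 MJ = 78.41 kWh.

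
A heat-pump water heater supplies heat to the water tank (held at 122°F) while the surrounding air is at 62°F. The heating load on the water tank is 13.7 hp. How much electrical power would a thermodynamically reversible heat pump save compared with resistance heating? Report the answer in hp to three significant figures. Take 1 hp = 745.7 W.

In absolute terms T_C = 289.82 K and T_H = 323.15 K, so ΔT = 33.33 K.
COP_Carnot = T_H/ΔT = 323.15/33.33 = 9.695.
Resistance heating needs Ẇ_res = Q̇_H = 13.70 hp; the reversible heat pump needs only Ẇ_hp = Q̇_H/COP = 1.413 hp.
Saving = 13.70 − 1.413 = 12.29 hp.

12.3 hp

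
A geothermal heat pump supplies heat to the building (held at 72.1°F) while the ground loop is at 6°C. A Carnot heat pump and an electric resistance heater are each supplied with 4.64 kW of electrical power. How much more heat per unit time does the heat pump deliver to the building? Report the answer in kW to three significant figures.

79.6 kW

In absolute terms T_C = 279.15 K and T_H = 295.43 K, so ΔT = 16.28 K.
COP_Carnot = T_H/ΔT = 295.43/16.28 = 18.15.
The heat pump delivers Q̇_H = COP × Ẇ = 84.21 kW; the resistance heater delivers Ẇ = 4.640 kW.
Extra = (COP − 1)·Ẇ = 79.57 kW.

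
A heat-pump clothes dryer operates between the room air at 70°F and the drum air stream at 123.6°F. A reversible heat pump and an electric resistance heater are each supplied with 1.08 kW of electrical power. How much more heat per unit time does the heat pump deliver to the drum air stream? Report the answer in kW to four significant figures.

10.67 kW

In absolute terms T_C = 294.26 K and T_H = 324.04 K, so ΔT = 29.78 K.
COP_Carnot = T_H/ΔT = 324.04/29.78 = 10.88.
The heat pump delivers Q̇_H = COP × Ẇ = 11.75 kW; the resistance heater delivers Ẇ = 1.080 kW.
Extra = (COP − 1)·Ẇ = 10.67 kW.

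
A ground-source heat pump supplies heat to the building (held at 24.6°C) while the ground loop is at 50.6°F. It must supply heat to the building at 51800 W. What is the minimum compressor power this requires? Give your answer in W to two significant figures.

In absolute terms T_C = 283.48 K and T_H = 297.75 K, so ΔT = 14.27 K.
COP_Carnot = T_H/ΔT = 297.75/14.27 = 20.87.
Ẇ_min = Q̇/COP_Carnot = 51800/20.87 = 2482 W.

2500 W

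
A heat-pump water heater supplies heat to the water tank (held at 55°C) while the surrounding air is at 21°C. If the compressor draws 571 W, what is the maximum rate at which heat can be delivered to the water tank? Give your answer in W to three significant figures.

5510 W

In absolute terms T_C = 294.15 K and T_H = 328.15 K, so ΔT = 34.00 K.
COP_Carnot = T_H/ΔT = 328.15/34.00 = 9.651.
Q̇_max = COP_Carnot × Ẇ = 9.651 × 571.0 W = 5511 W.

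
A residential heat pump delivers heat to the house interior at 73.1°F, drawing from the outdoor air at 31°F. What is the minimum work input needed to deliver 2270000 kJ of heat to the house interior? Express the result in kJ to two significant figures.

180000 kJ

In absolute terms T_C = 272.59 K and T_H = 295.98 K, so ΔT = 23.39 K.
The reversible limit is COP_HP = T_H/ΔT = 12.65, so W_min = Q_H/COP = Q_H·ΔT/T_H.
W_min = 2270000 × 23.39/295.98 = 179400 kJ.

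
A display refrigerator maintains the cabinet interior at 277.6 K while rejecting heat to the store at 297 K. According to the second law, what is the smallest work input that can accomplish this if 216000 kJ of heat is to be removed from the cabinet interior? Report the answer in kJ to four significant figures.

15100 kJ

The reservoir spacing is ΔT = 297 − 277.6 = 19.40 K.
The reversible limit is COP_R = T_C/ΔT = 14.31, so W_min = Q_C/COP = Q_C·ΔT/T_C.
W_min = 216000 × 19.40/277.60 = 15100 kJ.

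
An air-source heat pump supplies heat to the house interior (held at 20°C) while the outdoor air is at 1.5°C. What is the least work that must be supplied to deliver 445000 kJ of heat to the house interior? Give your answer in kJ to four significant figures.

28080 kJ

In absolute terms T_C = 274.65 K and T_H = 293.15 K, so ΔT = 18.50 K.
The reversible limit is COP_HP = T_H/ΔT = 15.85, so W_min = Q_H/COP = Q_H·ΔT/T_H.
W_min = 445000 × 18.50/293.15 = 28080 kJ.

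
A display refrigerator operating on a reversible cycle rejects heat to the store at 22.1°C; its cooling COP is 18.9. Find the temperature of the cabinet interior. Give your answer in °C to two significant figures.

For a Carnot refrigerator COP_R = T_C/(T_H − T_C), so T_C = COP·T_H/(1 + COP).
With T_H = 295.25 K, T_C = 18.9 × 295.25/19.90 = 280.41 K.
Converting, 280.41 K = 7.26°C.

7.3 °C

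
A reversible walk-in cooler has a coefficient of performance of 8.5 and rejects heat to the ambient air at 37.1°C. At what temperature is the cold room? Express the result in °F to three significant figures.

40.0 °F

For a Carnot refrigerator COP_R = T_C/(T_H − T_C), so T_C = COP·T_H/(1 + COP).
With T_H = 310.25 K, T_C = 8.5 × 310.25/9.500 = 277.59 K.
Converting, 277.59 K = 40.00°F.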